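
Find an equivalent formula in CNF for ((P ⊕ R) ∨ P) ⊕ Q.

(P ∨ R ∨ Q) ∧ (¬R ∨ P ∨ ¬Q) ∧ (¬P ∨ ¬Q)

((P ⊕ R) ∨ P) ⊕ Q
= ((P ⊕ R) ∨ P ∨ Q) ∧ ¬(((P ⊕ R) ∨ P) ∧ Q)   — expand ⊕
= (((P ∨ R) ∧ ¬(P ∧ R)) ∨ P ∨ Q) ∧ ¬(((P ⊕ R) ∨ P) ∧ Q)   — expand ⊕
= (((P ∨ R) ∧ ¬(P ∧ R)) ∨ P ∨ Q) ∧ ¬((((P ∨ R) ∧ ¬(P ∧ R)) ∨ P) ∧ Q)   — expand ⊕
= (((P ∨ R) ∧ (¬P ∨ ¬R)) ∨ P ∨ Q) ∧ ¬((((P ∨ R) ∧ ¬(P ∧ R)) ∨ P) ∧ Q)   — De Morgan
= (((P ∨ R) ∧ (¬P ∨ ¬R)) ∨ P ∨ Q) ∧ (¬(((P ∨ R) ∧ ¬(P ∧ R)) ∨ P) ∨ ¬Q)   — De Morgan
= (((P ∨ R) ∧ (¬P ∨ ¬R)) ∨ P ∨ Q) ∧ ((¬((P ∨ R) ∧ ¬(P ∧ R)) ∧ ¬P) ∨ ¬Q)   — De Morgan
= (((P ∨ R) ∧ (¬P ∨ ¬R)) ∨ P ∨ Q) ∧ (((¬(P ∨ R) ∨ ¬¬(P ∧ R)) ∧ ¬P) ∨ ¬Q)   — De Morgan
= (((P ∨ R) ∧ (¬P ∨ ¬R)) ∨ P ∨ Q) ∧ ((((¬P ∧ ¬R) ∨ ¬¬(P ∧ R)) ∧ ¬P) ∨ ¬Q)   — De Morgan
= (((P ∨ R) ∧ (¬P ∨ ¬R)) ∨ P ∨ Q) ∧ ((((¬P ∧ ¬R) ∨ (P ∧ R)) ∧ ¬P) ∨ ¬Q)   — double negation
= (P ∨ R ∨ P ∨ Q) ∧ (¬P ∨ ¬R ∨ P ∨ Q) ∧ (¬P ∨ P ∨ ¬Q) ∧ (¬P ∨ R ∨ ¬Q) ∧ (¬R ∨ P ∨ ¬Q) ∧ (¬R ∨ R ∨ ¬Q) ∧ (¬P ∨ ¬Q)   — distribute ∨ over ∧
= (P ∨ R ∨ Q) ∧ (¬R ∨ P ∨ ¬Q) ∧ (¬P ∨ ¬Q)   — simplify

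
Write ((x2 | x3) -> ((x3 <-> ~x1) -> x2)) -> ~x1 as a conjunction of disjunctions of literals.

(x2 | x3 | ~x1) & (~x3 | ~x1) & (~x2 | ~x1)

((x2 | x3) -> ((x3 <-> ~x1) -> x2)) -> ~x1
≡ ~((x2 | x3) -> ((x3 <-> ~x1) -> x2)) | ~x1   (eliminate ->)
≡ ~(~(x2 | x3) | ((x3 <-> ~x1) -> x2)) | ~x1   (eliminate ->)
≡ ~(~(x2 | x3) | ~(x3 <-> ~x1) | x2) | ~x1   (eliminate ->)
≡ ~(~(x2 | x3) | ~((x3 -> ~x1) & (~x1 -> x3)) | x2) | ~x1   (eliminate <->)
≡ ~(~(x2 | x3) | ~((~x3 | ~x1) & (~x1 -> x3)) | x2) | ~x1   (eliminate ->)
≡ ~(~(x2 | x3) | ~((~x3 | ~x1) & (~~x1 | x3)) | x2) | ~x1   (eliminate ->)
≡ (~~(x2 | x3) & ~~((~x3 | ~x1) & (~~x1 | x3)) & ~x2) | ~x1   (De Morgan)
≡ ((x2 | x3) & ~~((~x3 | ~x1) & (~~x1 | x3)) & ~x2) | ~x1   (double negation)
≡ ((x2 | x3) & (~x3 | ~x1) & (~~x1 | x3) & ~x2) | ~x1   (double negation)
≡ ((x2 | x3) & (~x3 | ~x1) & (x1 | x3) & ~x2) | ~x1   (double negation)
≡ (x2 | x3 | ~x1) & (~x3 | ~x1 | ~x1) & (x1 | x3 | ~x1) & (~x2 | ~x1)   (distribute | over &)
≡ (x2 | x3 | ~x1) & (~x3 | ~x1) & (~x2 | ~x1)   (simplify)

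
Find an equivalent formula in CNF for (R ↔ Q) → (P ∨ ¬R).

(R ↔ Q) → (P ∨ ¬R)
≡ ¬(R ↔ Q) ∨ P ∨ ¬R   [eliminate →]
≡ ¬((R → Q) ∧ (Q → R)) ∨ P ∨ ¬R   [eliminate ↔]
≡ ¬((¬R ∨ Q) ∧ (Q → R)) ∨ P ∨ ¬R   [eliminate →]
≡ ¬((¬R ∨ Q) ∧ (¬Q ∨ R)) ∨ P ∨ ¬R   [eliminate →]
≡ ¬(¬R ∨ Q) ∨ ¬(¬Q ∨ R) ∨ P ∨ ¬R   [De Morgan]
≡ (¬¬R ∧ ¬Q) ∨ ¬(¬Q ∨ R) ∨ P ∨ ¬R   [De Morgan]
≡ (R ∧ ¬Q) ∨ ¬(¬Q ∨ R) ∨ P ∨ ¬R   [double negation]
≡ (R ∧ ¬Q) ∨ (¬¬Q ∧ ¬R) ∨ P ∨ ¬R   [De Morgan]
≡ (R ∧ ¬Q) ∨ (Q ∧ ¬R) ∨ P ∨ ¬R   [double negation]
≡ (R ∨ Q ∨ P ∨ ¬R) ∧ (R ∨ ¬R ∨ P ∨ ¬R) ∧ (¬Q ∨ Q ∨ P ∨ ¬R) ∧ (¬Q ∨ ¬R ∨ P ∨ ¬R)   [distribute ∨ over ∧]
≡ ¬Q ∨ ¬R ∨ P   [simplify]

¬Q ∨ ¬R ∨ P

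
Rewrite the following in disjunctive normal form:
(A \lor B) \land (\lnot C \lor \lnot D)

(A \land \lnot C) \lor (A \land \lnot D) \lor (B \land \lnot C) \lor (B \land \lnot D)

(A \lor B) \land (\lnot C \lor \lnot D)
≡ (A \land \lnot C) \lor (A \land \lnot D) \lor (B \land \lnot C) \lor (B \land \lnot D)   [distribute \land over \lor]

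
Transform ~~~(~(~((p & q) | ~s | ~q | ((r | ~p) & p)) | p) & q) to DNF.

(~p & s & q) | p | ~q

~~~(~(~((p & q) | ~s | ~q | ((r | ~p) & p)) | p) & q)
≡ ~(~(~((p & q) | ~s | ~q | ((r | ~p) & p)) | p) & q)   — double negation
≡ ~~(~((p & q) | ~s | ~q | ((r | ~p) & p)) | p) | ~q   — De Morgan
≡ ~((p & q) | ~s | ~q | ((r | ~p) & p)) | p | ~q   — double negation
≡ (~(p & q) & ~~s & ~~q & ~((r | ~p) & p)) | p | ~q   — De Morgan
≡ ((~p | ~q) & ~~s & ~~q & ~((r | ~p) & p)) | p | ~q   — De Morgan
≡ ((~p | ~q) & s & ~~q & ~((r | ~p) & p)) | p | ~q   — double negation
≡ ((~p | ~q) & s & q & ~((r | ~p) & p)) | p | ~q   — double negation
≡ ((~p | ~q) & s & q & (~(r | ~p) | ~p)) | p | ~q   — De Morgan
≡ ((~p | ~q) & s & q & ((~r & ~~p) | ~p)) | p | ~q   — De Morgan
≡ ((~p | ~q) & s & q & ((~r & p) | ~p)) | p | ~q   — double negation
≡ (~p & s & q & ~r & p) | (~p & s & q & ~p) | (~q & s & q & ~r & p) | (~q & s & q & ~p) | p | ~q   — distribute & over |
≡ (~p & s & q) | p | ~q   — simplify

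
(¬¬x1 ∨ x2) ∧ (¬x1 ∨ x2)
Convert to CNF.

(¬¬x1 ∨ x2) ∧ (¬x1 ∨ x2)
= (x1 ∨ x2) ∧ (¬x1 ∨ x2)   [double negation]

(x1 ∨ x2) ∧ (¬x1 ∨ x2)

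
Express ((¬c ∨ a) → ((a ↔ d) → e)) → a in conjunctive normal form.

(¬c ∨ a) ∧ (¬d ∨ a) ∧ (¬e ∨ a)

((¬c ∨ a) → ((a ↔ d) → e)) → a
≡ ¬((¬c ∨ a) → ((a ↔ d) → e)) ∨ a   [eliminate →]
≡ ¬(¬(¬c ∨ a) ∨ ((a ↔ d) → e)) ∨ a   [eliminate →]
≡ ¬(¬(¬c ∨ a) ∨ ¬(a ↔ d) ∨ e) ∨ a   [eliminate →]
≡ ¬(¬(¬c ∨ a) ∨ ¬((a → d) ∧ (d → a)) ∨ e) ∨ a   [eliminate ↔]
≡ ¬(¬(¬c ∨ a) ∨ ¬((¬a ∨ d) ∧ (d → a)) ∨ e) ∨ a   [eliminate →]
≡ ¬(¬(¬c ∨ a) ∨ ¬((¬a ∨ d) ∧ (¬d ∨ a)) ∨ e) ∨ a   [eliminate →]
≡ (¬¬(¬c ∨ a) ∧ ¬¬((¬a ∨ d) ∧ (¬d ∨ a)) ∧ ¬e) ∨ a   [De Morgan]
≡ ((¬c ∨ a) ∧ ¬¬((¬a ∨ d) ∧ (¬d ∨ a)) ∧ ¬e) ∨ a   [double negation]
≡ ((¬c ∨ a) ∧ (¬a ∨ d) ∧ (¬d ∨ a) ∧ ¬e) ∨ a   [double negation]
≡ (¬c ∨ a ∨ a) ∧ (¬a ∨ d ∨ a) ∧ (¬d ∨ a ∨ a) ∧ (¬e ∨ a)   [distribute ∨ over ∧]
≡ (¬c ∨ a) ∧ (¬d ∨ a) ∧ (¬e ∨ a)   [simplify]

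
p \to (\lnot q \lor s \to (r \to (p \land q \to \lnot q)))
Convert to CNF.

\lnot p \lor \lnot s \lor \lnot r \lor \lnot q

p \to (\lnot q \lor s \to (r \to (p \land q \to \lnot q)))
⇔ \lnot p \lor (\lnot q \lor s \to (r \to (p \land q \to \lnot q)))   [eliminate \to]
⇔ \lnot p \lor \lnot (\lnot q \lor s) \lor (r \to (p \land q \to \lnot q))   [eliminate \to]
⇔ \lnot p \lor \lnot (\lnot q \lor s) \lor \lnot r \lor (p \land q \to \lnot q)   [eliminate \to]
⇔ \lnot p \lor \lnot (\lnot q \lor s) \lor \lnot r \lor \lnot (p \land q) \lor \lnot q   [eliminate \to]
⇔ \lnot p \lor \lnot \lnot q \land \lnot s \lor \lnot r \lor \lnot (p \land q) \lor \lnot q   [De Morgan]
⇔ \lnot p \lor q \land \lnot s \lor \lnot r \lor \lnot (p \land q) \lor \lnot q   [double negation]
⇔ \lnot p \lor q \land \lnot s \lor \lnot r \lor \lnot p \lor \lnot q \lor \lnot q   [De Morgan]
⇔ (\lnot p \lor q \lor \lnot r \lor \lnot p \lor \lnot q \lor \lnot q) \land (\lnot p \lor \lnot s \lor \lnot r \lor \lnot p \lor \lnot q \lor \lnot q)   [distribute \lor over \land]
⇔ \lnot p \lor \lnot s \lor \lnot r \lor \lnot q   [simplify]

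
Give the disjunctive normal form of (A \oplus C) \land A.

(A \oplus C) \land A
= ((A \land \lnot C) \lor (\lnot A \land C)) \land A
= (A \land \lnot C \land A) \lor (\lnot A \land C \land A)
= A \land \lnot C

A \land \lnot C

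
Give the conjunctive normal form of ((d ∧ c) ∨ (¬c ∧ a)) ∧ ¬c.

(d ∨ a) ∧ (c ∨ a) ∧ ¬c

((d ∧ c) ∨ (¬c ∧ a)) ∧ ¬c
⇔ (d ∨ ¬c) ∧ (d ∨ a) ∧ (c ∨ ¬c) ∧ (c ∨ a) ∧ ¬c   — distribute ∨ over ∧
⇔ (d ∨ a) ∧ (c ∨ a) ∧ ¬c   — simplify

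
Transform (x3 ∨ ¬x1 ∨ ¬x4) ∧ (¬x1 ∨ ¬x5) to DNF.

(x3 ∧ ¬x5) ∨ ¬x1 ∨ (¬x4 ∧ ¬x5)

(x3 ∨ ¬x1 ∨ ¬x4) ∧ (¬x1 ∨ ¬x5)
≡ (x3 ∧ ¬x1) ∨ (x3 ∧ ¬x5) ∨ (¬x1 ∧ ¬x1) ∨ (¬x1 ∧ ¬x5) ∨ (¬x4 ∧ ¬x1) ∨ (¬x4 ∧ ¬x5)   (distribute ∧ over ∨)
≡ (x3 ∧ ¬x5) ∨ ¬x1 ∨ (¬x4 ∧ ¬x5)   (simplify)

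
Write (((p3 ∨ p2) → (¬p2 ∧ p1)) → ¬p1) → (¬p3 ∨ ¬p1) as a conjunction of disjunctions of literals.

(((p3 ∨ p2) → (¬p2 ∧ p1)) → ¬p1) → (¬p3 ∨ ¬p1)
≡ ¬(((p3 ∨ p2) → (¬p2 ∧ p1)) → ¬p1) ∨ ¬p3 ∨ ¬p1
≡ ¬(¬((p3 ∨ p2) → (¬p2 ∧ p1)) ∨ ¬p1) ∨ ¬p3 ∨ ¬p1
≡ ¬(¬(¬(p3 ∨ p2) ∨ (¬p2 ∧ p1)) ∨ ¬p1) ∨ ¬p3 ∨ ¬p1
≡ (¬¬(¬(p3 ∨ p2) ∨ (¬p2 ∧ p1)) ∧ ¬¬p1) ∨ ¬p3 ∨ ¬p1
≡ ((¬(p3 ∨ p2) ∨ (¬p2 ∧ p1)) ∧ ¬¬p1) ∨ ¬p3 ∨ ¬p1
≡ (((¬p3 ∧ ¬p2) ∨ (¬p2 ∧ p1)) ∧ ¬¬p1) ∨ ¬p3 ∨ ¬p1
≡ (((¬p3 ∧ ¬p2) ∨ (¬p2 ∧ p1)) ∧ p1) ∨ ¬p3 ∨ ¬p1
≡ (¬p3 ∨ ¬p2 ∨ ¬p3 ∨ ¬p1) ∧ (¬p3 ∨ p1 ∨ ¬p3 ∨ ¬p1) ∧ (¬p2 ∨ ¬p2 ∨ ¬p3 ∨ ¬p1) ∧ (¬p2 ∨ p1 ∨ ¬p3 ∨ ¬p1) ∧ (p1 ∨ ¬p3 ∨ ¬p1)
≡ ¬p3 ∨ ¬p2 ∨ ¬p1

¬p3 ∨ ¬p2 ∨ ¬p1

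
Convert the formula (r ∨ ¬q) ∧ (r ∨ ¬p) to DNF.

(r ∨ ¬q) ∧ (r ∨ ¬p)
⇔ (r ∧ r) ∨ (r ∧ ¬p) ∨ (¬q ∧ r) ∨ (¬q ∧ ¬p)
⇔ r ∨ (¬q ∧ ¬p)

r ∨ (¬q ∧ ¬p)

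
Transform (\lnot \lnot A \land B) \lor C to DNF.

(A \land B) \lor C

(\lnot \lnot A \land B) \lor C
= (A \land B) \lor C   [double negation]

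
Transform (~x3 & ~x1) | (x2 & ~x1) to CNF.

(~x3 | x2) & ~x1

(~x3 & ~x1) | (x2 & ~x1)
≡ (~x3 | x2) & (~x3 | ~x1) & (~x1 | x2) & (~x1 | ~x1)   [distribute | over &]
≡ (~x3 | x2) & ~x1   [simplify]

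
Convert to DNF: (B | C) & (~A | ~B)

(B & ~A) | (C & ~A) | (C & ~B)

(B | C) & (~A | ~B)
≡ (B & ~A) | (B & ~B) | (C & ~A) | (C & ~B)   [distribute & over |]
≡ (B & ~A) | (C & ~A) | (C & ~B)   [simplify]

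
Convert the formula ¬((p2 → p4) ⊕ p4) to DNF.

¬((p2 → p4) ⊕ p4)
⇔ ¬((p2 → p4) ∧ ¬p4 ∨ ¬(p2 → p4) ∧ p4)   — expand ⊕
⇔ ¬((¬p2 ∨ p4) ∧ ¬p4 ∨ ¬(p2 → p4) ∧ p4)   — eliminate →
⇔ ¬((¬p2 ∨ p4) ∧ ¬p4 ∨ ¬(¬p2 ∨ p4) ∧ p4)   — eliminate →
⇔ ¬((¬p2 ∨ p4) ∧ ¬p4) ∧ ¬(¬(¬p2 ∨ p4) ∧ p4)   — De Morgan
⇔ (¬(¬p2 ∨ p4) ∨ ¬¬p4) ∧ ¬(¬(¬p2 ∨ p4) ∧ p4)   — De Morgan
⇔ (¬¬p2 ∧ ¬p4 ∨ ¬¬p4) ∧ ¬(¬(¬p2 ∨ p4) ∧ p4)   — De Morgan
⇔ (p2 ∧ ¬p4 ∨ ¬¬p4) ∧ ¬(¬(¬p2 ∨ p4) ∧ p4)   — double negation
⇔ (p2 ∧ ¬p4 ∨ p4) ∧ ¬(¬(¬p2 ∨ p4) ∧ p4)   — double negation
⇔ (p2 ∧ ¬p4 ∨ p4) ∧ (¬¬(¬p2 ∨ p4) ∨ ¬p4)   — De Morgan
⇔ (p2 ∧ ¬p4 ∨ p4) ∧ (¬p2 ∨ p4 ∨ ¬p4)   — double negation
⇔ p2 ∧ ¬p4 ∧ ¬p2 ∨ p2 ∧ ¬p4 ∧ p4 ∨ p2 ∧ ¬p4 ∧ ¬p4 ∨ p4 ∧ ¬p2 ∨ p4 ∧ p4 ∨ p4 ∧ ¬p4   — distribute ∧ over ∨
⇔ p2 ∧ ¬p4 ∨ p4   — simplify

p2 ∧ ¬p4 ∨ p4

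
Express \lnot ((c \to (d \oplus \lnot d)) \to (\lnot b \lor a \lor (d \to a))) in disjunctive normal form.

d \land b \land \lnot a

\lnot ((c \to (d \oplus \lnot d)) \to (\lnot b \lor a \lor (d \to a)))
⇔ \lnot (\lnot (c \to (d \oplus \lnot d)) \lor \lnot b \lor a \lor (d \to a))   — eliminate \to
⇔ \lnot (\lnot (\lnot c \lor (d \oplus \lnot d)) \lor \lnot b \lor a \lor (d \to a))   — eliminate \to
⇔ \lnot (\lnot (\lnot c \lor (d \land \lnot \lnot d) \lor (\lnot d \land \lnot d)) \lor \lnot b \lor a \lor (d \to a))   — expand \oplus
⇔ \lnot (\lnot (\lnot c \lor (d \land \lnot \lnot d) \lor (\lnot d \land \lnot d)) \lor \lnot b \lor a \lor \lnot d \lor a)   — eliminate \to
⇔ \lnot \lnot (\lnot c \lor (d \land \lnot \lnot d) \lor (\lnot d \land \lnot d)) \land \lnot \lnot b \land \lnot a \land \lnot \lnot d \land \lnot a   — De Morgan
⇔ (\lnot c \lor (d \land \lnot \lnot d) \lor (\lnot d \land \lnot d)) \land \lnot \lnot b \land \lnot a \land \lnot \lnot d \land \lnot a   — double negation
⇔ (\lnot c \lor (d \land d) \lor (\lnot d \land \lnot d)) \land \lnot \lnot b \land \lnot a \land \lnot \lnot d \land \lnot a   — double negation
⇔ (\lnot c \lor (d \land d) \lor (\lnot d \land \lnot d)) \land b \land \lnot a \land \lnot \lnot d \land \lnot a   — double negation
⇔ (\lnot c \lor (d \land d) \lor (\lnot d \land \lnot d)) \land b \land \lnot a \land d \land \lnot a   — double negation
⇔ (\lnot c \land b \land \lnot a \land d \land \lnot a) \lor (d \land d \land b \land \lnot a \land d \land \lnot a) \lor (\lnot d \land \lnot d \land b \land \lnot a \land d \land \lnot a)   — distribute \land over \lor
⇔ d \land b \land \lnot a   — simplify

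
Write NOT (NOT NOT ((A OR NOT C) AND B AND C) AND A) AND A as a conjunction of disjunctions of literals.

(NOT A OR NOT B OR NOT C) AND A

NOT (NOT NOT ((A OR NOT C) AND B AND C) AND A) AND A
⇔ (NOT NOT NOT ((A OR NOT C) AND B AND C) OR NOT A) AND A   (De Morgan)
⇔ (NOT ((A OR NOT C) AND B AND C) OR NOT A) AND A   (double negation)
⇔ (NOT (A OR NOT C) OR NOT B OR NOT C OR NOT A) AND A   (De Morgan)
⇔ ((NOT A AND NOT NOT C) OR NOT B OR NOT C OR NOT A) AND A   (De Morgan)
⇔ ((NOT A AND C) OR NOT B OR NOT C OR NOT A) AND A   (double negation)
⇔ (NOT A OR NOT B OR NOT C OR NOT A) AND (C OR NOT B OR NOT C OR NOT A) AND A   (distribute OR over AND)
⇔ (NOT A OR NOT B OR NOT C) AND A   (simplify)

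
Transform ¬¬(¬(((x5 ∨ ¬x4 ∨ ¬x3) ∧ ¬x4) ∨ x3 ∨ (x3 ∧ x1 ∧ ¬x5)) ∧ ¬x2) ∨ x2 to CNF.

¬¬(¬(((x5 ∨ ¬x4 ∨ ¬x3) ∧ ¬x4) ∨ x3 ∨ (x3 ∧ x1 ∧ ¬x5)) ∧ ¬x2) ∨ x2
⇔ (¬(((x5 ∨ ¬x4 ∨ ¬x3) ∧ ¬x4) ∨ x3 ∨ (x3 ∧ x1 ∧ ¬x5)) ∧ ¬x2) ∨ x2
⇔ (¬((x5 ∨ ¬x4 ∨ ¬x3) ∧ ¬x4) ∧ ¬x3 ∧ ¬(x3 ∧ x1 ∧ ¬x5) ∧ ¬x2) ∨ x2
⇔ ((¬(x5 ∨ ¬x4 ∨ ¬x3) ∨ ¬¬x4) ∧ ¬x3 ∧ ¬(x3 ∧ x1 ∧ ¬x5) ∧ ¬x2) ∨ x2
⇔ (((¬x5 ∧ ¬¬x4 ∧ ¬¬x3) ∨ ¬¬x4) ∧ ¬x3 ∧ ¬(x3 ∧ x1 ∧ ¬x5) ∧ ¬x2) ∨ x2
⇔ (((¬x5 ∧ x4 ∧ ¬¬x3) ∨ ¬¬x4) ∧ ¬x3 ∧ ¬(x3 ∧ x1 ∧ ¬x5) ∧ ¬x2) ∨ x2
⇔ (((¬x5 ∧ x4 ∧ x3) ∨ ¬¬x4) ∧ ¬x3 ∧ ¬(x3 ∧ x1 ∧ ¬x5) ∧ ¬x2) ∨ x2
⇔ (((¬x5 ∧ x4 ∧ x3) ∨ x4) ∧ ¬x3 ∧ ¬(x3 ∧ x1 ∧ ¬x5) ∧ ¬x2) ∨ x2
⇔ (((¬x5 ∧ x4 ∧ x3) ∨ x4) ∧ ¬x3 ∧ (¬x3 ∨ ¬x1 ∨ ¬¬x5) ∧ ¬x2) ∨ x2
⇔ (((¬x5 ∧ x4 ∧ x3) ∨ x4) ∧ ¬x3 ∧ (¬x3 ∨ ¬x1 ∨ x5) ∧ ¬x2) ∨ x2
⇔ (¬x5 ∨ x4 ∨ x2) ∧ (x4 ∨ x4 ∨ x2) ∧ (x3 ∨ x4 ∨ x2) ∧ (¬x3 ∨ x2) ∧ (¬x3 ∨ ¬x1 ∨ x5 ∨ x2) ∧ (¬x2 ∨ x2)
⇔ (x4 ∨ x2) ∧ (¬x3 ∨ x2)

(x4 ∨ x2) ∧ (¬x3 ∨ x2)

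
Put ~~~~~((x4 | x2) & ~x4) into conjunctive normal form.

~x2 | x4

~~~~~((x4 | x2) & ~x4)
= ~~~((x4 | x2) & ~x4)   (double negation)
= ~((x4 | x2) & ~x4)   (double negation)
= ~(x4 | x2) | ~~x4   (De Morgan)
= (~x4 & ~x2) | ~~x4   (De Morgan)
= (~x4 & ~x2) | x4   (double negation)
= (~x4 | x4) & (~x2 | x4)   (distribute | over &)
= ~x2 | x4   (simplify)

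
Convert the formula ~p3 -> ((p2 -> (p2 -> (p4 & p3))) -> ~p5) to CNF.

~p3 -> ((p2 -> (p2 -> (p4 & p3))) -> ~p5)
≡ ~~p3 | ((p2 -> (p2 -> (p4 & p3))) -> ~p5)   [eliminate ->]
≡ ~~p3 | ~(p2 -> (p2 -> (p4 & p3))) | ~p5   [eliminate ->]
≡ ~~p3 | ~(~p2 | (p2 -> (p4 & p3))) | ~p5   [eliminate ->]
≡ ~~p3 | ~(~p2 | ~p2 | (p4 & p3)) | ~p5   [eliminate ->]
≡ p3 | ~(~p2 | ~p2 | (p4 & p3)) | ~p5   [double negation]
≡ p3 | (~~p2 & ~~p2 & ~(p4 & p3)) | ~p5   [De Morgan]
≡ p3 | (p2 & ~~p2 & ~(p4 & p3)) | ~p5   [double negation]
≡ p3 | (p2 & p2 & ~(p4 & p3)) | ~p5   [double negation]
≡ p3 | (p2 & p2 & (~p4 | ~p3)) | ~p5   [De Morgan]
≡ (p3 | p2 | ~p5) & (p3 | p2 | ~p5) & (p3 | ~p4 | ~p3 | ~p5)   [distribute | over &]
≡ p3 | p2 | ~p5   [simplify]

p3 | p2 | ~p5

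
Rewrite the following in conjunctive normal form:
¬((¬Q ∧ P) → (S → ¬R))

¬Q ∧ P ∧ S ∧ R

¬((¬Q ∧ P) → (S → ¬R))
= ¬(¬(¬Q ∧ P) ∨ (S → ¬R))   (eliminate →)
= ¬(¬(¬Q ∧ P) ∨ ¬S ∨ ¬R)   (eliminate →)
= ¬¬(¬Q ∧ P) ∧ ¬¬S ∧ ¬¬R   (De Morgan)
= ¬Q ∧ P ∧ ¬¬S ∧ ¬¬R   (double negation)
= ¬Q ∧ P ∧ S ∧ ¬¬R   (double negation)
= ¬Q ∧ P ∧ S ∧ R   (double negation)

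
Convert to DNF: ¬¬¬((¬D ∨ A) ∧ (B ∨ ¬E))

(D ∧ ¬A) ∨ (¬B ∧ E)

¬¬¬((¬D ∨ A) ∧ (B ∨ ¬E))
= ¬((¬D ∨ A) ∧ (B ∨ ¬E))   [double negation]
= ¬(¬D ∨ A) ∨ ¬(B ∨ ¬E)   [De Morgan]
= (¬¬D ∧ ¬A) ∨ ¬(B ∨ ¬E)   [De Morgan]
= (D ∧ ¬A) ∨ ¬(B ∨ ¬E)   [double negation]
= (D ∧ ¬A) ∨ (¬B ∧ ¬¬E)   [De Morgan]
= (D ∧ ¬A) ∨ (¬B ∧ E)   [double negation]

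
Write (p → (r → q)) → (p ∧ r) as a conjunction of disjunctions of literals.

(p → (r → q)) → (p ∧ r)
≡ ¬(p → (r → q)) ∨ (p ∧ r)
≡ ¬(¬p ∨ (r → q)) ∨ (p ∧ r)
≡ ¬(¬p ∨ ¬r ∨ q) ∨ (p ∧ r)
≡ (¬¬p ∧ ¬¬r ∧ ¬q) ∨ (p ∧ r)
≡ (p ∧ ¬¬r ∧ ¬q) ∨ (p ∧ r)
≡ (p ∧ r ∧ ¬q) ∨ (p ∧ r)
≡ (p ∨ p) ∧ (p ∨ r) ∧ (r ∨ p) ∧ (r ∨ r) ∧ (¬q ∨ p) ∧ (¬q ∨ r)
≡ p ∧ r

p ∧ r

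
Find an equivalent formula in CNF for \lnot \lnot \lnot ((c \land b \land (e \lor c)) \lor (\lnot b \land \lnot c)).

\lnot \lnot \lnot ((c \land b \land (e \lor c)) \lor (\lnot b \land \lnot c))
≡ \lnot ((c \land b \land (e \lor c)) \lor (\lnot b \land \lnot c))   — double negation
≡ \lnot (c \land b \land (e \lor c)) \land \lnot (\lnot b \land \lnot c)   — De Morgan
≡ (\lnot c \lor \lnot b \lor \lnot (e \lor c)) \land \lnot (\lnot b \land \lnot c)   — De Morgan
≡ (\lnot c \lor \lnot b \lor (\lnot e \land \lnot c)) \land \lnot (\lnot b \land \lnot c)   — De Morgan
≡ (\lnot c \lor \lnot b \lor (\lnot e \land \lnot c)) \land (\lnot \lnot b \lor \lnot \lnot c)   — De Morgan
≡ (\lnot c \lor \lnot b \lor (\lnot e \land \lnot c)) \land (b \lor \lnot \lnot c)   — double negation
≡ (\lnot c \lor \lnot b \lor (\lnot e \land \lnot c)) \land (b \lor c)   — double negation
≡ (\lnot c \lor \lnot b \lor \lnot e) \land (\lnot c \lor \lnot b \lor \lnot c) \land (b \lor c)   — distribute \lor over \land
≡ (\lnot c \lor \lnot b) \land (b \lor c)   — simplify

(\lnot c \lor \lnot b) \land (b \lor c)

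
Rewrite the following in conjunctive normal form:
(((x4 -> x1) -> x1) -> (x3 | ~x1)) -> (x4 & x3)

(((x4 -> x1) -> x1) -> (x3 | ~x1)) -> (x4 & x3)
≡ ~(((x4 -> x1) -> x1) -> (x3 | ~x1)) | (x4 & x3)   (eliminate ->)
≡ ~(~((x4 -> x1) -> x1) | x3 | ~x1) | (x4 & x3)   (eliminate ->)
≡ ~(~(~(x4 -> x1) | x1) | x3 | ~x1) | (x4 & x3)   (eliminate ->)
≡ ~(~(~(~x4 | x1) | x1) | x3 | ~x1) | (x4 & x3)   (eliminate ->)
≡ (~~(~(~x4 | x1) | x1) & ~x3 & ~~x1) | (x4 & x3)   (De Morgan)
≡ ((~(~x4 | x1) | x1) & ~x3 & ~~x1) | (x4 & x3)   (double negation)
≡ (((~~x4 & ~x1) | x1) & ~x3 & ~~x1) | (x4 & x3)   (De Morgan)
≡ (((x4 & ~x1) | x1) & ~x3 & ~~x1) | (x4 & x3)   (double negation)
≡ (((x4 & ~x1) | x1) & ~x3 & x1) | (x4 & x3)   (double negation)
≡ (x4 | x1 | x4) & (x4 | x1 | x3) & (~x1 | x1 | x4) & (~x1 | x1 | x3) & (~x3 | x4) & (~x3 | x3) & (x1 | x4) & (x1 | x3)   (distribute | over &)
≡ (x4 | x1) & (~x3 | x4) & (x1 | x3)   (simplify)

(x4 | x1) & (~x3 | x4) & (x1 | x3)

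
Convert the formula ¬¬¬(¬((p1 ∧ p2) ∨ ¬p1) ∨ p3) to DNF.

(p1 ∧ p2 ∧ ¬p3) ∨ (¬p1 ∧ ¬p3)

¬¬¬(¬((p1 ∧ p2) ∨ ¬p1) ∨ p3)
≡ ¬(¬((p1 ∧ p2) ∨ ¬p1) ∨ p3)   [double negation]
≡ ¬¬((p1 ∧ p2) ∨ ¬p1) ∧ ¬p3   [De Morgan]
≡ ((p1 ∧ p2) ∨ ¬p1) ∧ ¬p3   [double negation]
≡ (p1 ∧ p2 ∧ ¬p3) ∨ (¬p1 ∧ ¬p3)   [distribute ∧ over ∨]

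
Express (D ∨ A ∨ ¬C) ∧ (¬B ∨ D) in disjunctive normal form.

D ∨ (A ∧ ¬B) ∨ (¬C ∧ ¬B)

(D ∨ A ∨ ¬C) ∧ (¬B ∨ D)
≡ (D ∧ ¬B) ∨ (D ∧ D) ∨ (A ∧ ¬B) ∨ (A ∧ D) ∨ (¬C ∧ ¬B) ∨ (¬C ∧ D)   [distribute ∧ over ∨]
≡ D ∨ (A ∧ ¬B) ∨ (¬C ∧ ¬B)   [simplify]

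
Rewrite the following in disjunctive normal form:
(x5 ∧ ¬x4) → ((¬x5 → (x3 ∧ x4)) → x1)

(x5 ∧ ¬x4) → ((¬x5 → (x3 ∧ x4)) → x1)
= ¬(x5 ∧ ¬x4) ∨ ((¬x5 → (x3 ∧ x4)) → x1)   — eliminate →
= ¬(x5 ∧ ¬x4) ∨ ¬(¬x5 → (x3 ∧ x4)) ∨ x1   — eliminate →
= ¬(x5 ∧ ¬x4) ∨ ¬(¬¬x5 ∨ (x3 ∧ x4)) ∨ x1   — eliminate →
= ¬x5 ∨ ¬¬x4 ∨ ¬(¬¬x5 ∨ (x3 ∧ x4)) ∨ x1   — De Morgan
= ¬x5 ∨ x4 ∨ ¬(¬¬x5 ∨ (x3 ∧ x4)) ∨ x1   — double negation
= ¬x5 ∨ x4 ∨ (¬¬¬x5 ∧ ¬(x3 ∧ x4)) ∨ x1   — De Morgan
= ¬x5 ∨ x4 ∨ (¬x5 ∧ ¬(x3 ∧ x4)) ∨ x1   — double negation
= ¬x5 ∨ x4 ∨ (¬x5 ∧ (¬x3 ∨ ¬x4)) ∨ x1   — De Morgan
= ¬x5 ∨ x4 ∨ (¬x5 ∧ ¬x3) ∨ (¬x5 ∧ ¬x4) ∨ x1   — distribute ∧ over ∨
= ¬x5 ∨ x4 ∨ x1   — simplify

¬x5 ∨ x4 ∨ x1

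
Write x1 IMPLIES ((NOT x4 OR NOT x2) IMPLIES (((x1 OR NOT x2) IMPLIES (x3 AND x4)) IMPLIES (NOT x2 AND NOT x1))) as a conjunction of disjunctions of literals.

NOT x1 OR x2 OR NOT x3 OR NOT x4

x1 IMPLIES ((NOT x4 OR NOT x2) IMPLIES (((x1 OR NOT x2) IMPLIES (x3 AND x4)) IMPLIES (NOT x2 AND NOT x1)))
≡ NOT x1 OR ((NOT x4 OR NOT x2) IMPLIES (((x1 OR NOT x2) IMPLIES (x3 AND x4)) IMPLIES (NOT x2 AND NOT x1)))   [eliminate IMPLIES]
≡ NOT x1 OR NOT (NOT x4 OR NOT x2) OR (((x1 OR NOT x2) IMPLIES (x3 AND x4)) IMPLIES (NOT x2 AND NOT x1))   [eliminate IMPLIES]
≡ NOT x1 OR NOT (NOT x4 OR NOT x2) OR NOT ((x1 OR NOT x2) IMPLIES (x3 AND x4)) OR (NOT x2 AND NOT x1)   [eliminate IMPLIES]
≡ NOT x1 OR NOT (NOT x4 OR NOT x2) OR NOT (NOT (x1 OR NOT x2) OR (x3 AND x4)) OR (NOT x2 AND NOT x1)   [eliminate IMPLIES]
≡ NOT x1 OR (NOT NOT x4 AND NOT NOT x2) OR NOT (NOT (x1 OR NOT x2) OR (x3 AND x4)) OR (NOT x2 AND NOT x1)   [De Morgan]
≡ NOT x1 OR (x4 AND NOT NOT x2) OR NOT (NOT (x1 OR NOT x2) OR (x3 AND x4)) OR (NOT x2 AND NOT x1)   [double negation]
≡ NOT x1 OR (x4 AND x2) OR NOT (NOT (x1 OR NOT x2) OR (x3 AND x4)) OR (NOT x2 AND NOT x1)   [double negation]
≡ NOT x1 OR (x4 AND x2) OR (NOT NOT (x1 OR NOT x2) AND NOT (x3 AND x4)) OR (NOT x2 AND NOT x1)   [De Morgan]
≡ NOT x1 OR (x4 AND x2) OR ((x1 OR NOT x2) AND NOT (x3 AND x4)) OR (NOT x2 AND NOT x1)   [double negation]
≡ NOT x1 OR (x4 AND x2) OR ((x1 OR NOT x2) AND (NOT x3 OR NOT x4)) OR (NOT x2 AND NOT x1)   [De Morgan]
≡ (NOT x1 OR x4 OR x1 OR NOT x2 OR NOT x2) AND (NOT x1 OR x4 OR x1 OR NOT x2 OR NOT x1) AND (NOT x1 OR x4 OR NOT x3 OR NOT x4 OR NOT x2) AND (NOT x1 OR x4 OR NOT x3 OR NOT x4 OR NOT x1) AND (NOT x1 OR x2 OR x1 OR NOT x2 OR NOT x2) AND (NOT x1 OR x2 OR x1 OR NOT x2 OR NOT x1) AND (NOT x1 OR x2 OR NOT x3 OR NOT x4 OR NOT x2) AND (NOT x1 OR x2 OR NOT x3 OR NOT x4 OR NOT x1)   [distribute OR over AND]
≡ NOT x1 OR x2 OR NOT x3 OR NOT x4   [simplify]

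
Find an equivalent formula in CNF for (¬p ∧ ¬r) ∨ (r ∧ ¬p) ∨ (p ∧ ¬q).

¬p ∨ ¬q

(¬p ∧ ¬r) ∨ (r ∧ ¬p) ∨ (p ∧ ¬q)
≡ (¬p ∨ r ∨ p) ∧ (¬p ∨ r ∨ ¬q) ∧ (¬p ∨ ¬p ∨ p) ∧ (¬p ∨ ¬p ∨ ¬q) ∧ (¬r ∨ r ∨ p) ∧ (¬r ∨ r ∨ ¬q) ∧ (¬r ∨ ¬p ∨ p) ∧ (¬r ∨ ¬p ∨ ¬q)   [distribute ∨ over ∧]
≡ ¬p ∨ ¬q   [simplify]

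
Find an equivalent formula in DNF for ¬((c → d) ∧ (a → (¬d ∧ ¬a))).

(c ∧ ¬d) ∨ a

¬((c → d) ∧ (a → (¬d ∧ ¬a)))
⇔ ¬((¬c ∨ d) ∧ (a → (¬d ∧ ¬a)))   (eliminate →)
⇔ ¬((¬c ∨ d) ∧ (¬a ∨ (¬d ∧ ¬a)))   (eliminate →)
⇔ ¬(¬c ∨ d) ∨ ¬(¬a ∨ (¬d ∧ ¬a))   (De Morgan)
⇔ (¬¬c ∧ ¬d) ∨ ¬(¬a ∨ (¬d ∧ ¬a))   (De Morgan)
⇔ (c ∧ ¬d) ∨ ¬(¬a ∨ (¬d ∧ ¬a))   (double negation)
⇔ (c ∧ ¬d) ∨ (¬¬a ∧ ¬(¬d ∧ ¬a))   (De Morgan)
⇔ (c ∧ ¬d) ∨ (a ∧ ¬(¬d ∧ ¬a))   (double negation)
⇔ (c ∧ ¬d) ∨ (a ∧ (¬¬d ∨ ¬¬a))   (De Morgan)
⇔ (c ∧ ¬d) ∨ (a ∧ (d ∨ ¬¬a))   (double negation)
⇔ (c ∧ ¬d) ∨ (a ∧ (d ∨ a))   (double negation)
⇔ (c ∧ ¬d) ∨ (a ∧ d) ∨ (a ∧ a)   (distribute ∧ over ∨)
⇔ (c ∧ ¬d) ∨ a   (simplify)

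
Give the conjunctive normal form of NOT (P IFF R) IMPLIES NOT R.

NOT (P IFF R) IMPLIES NOT R
⇔ NOT NOT (P IFF R) OR NOT R
⇔ NOT NOT ((P IMPLIES R) AND (R IMPLIES P)) OR NOT R
⇔ NOT NOT ((NOT P OR R) AND (R IMPLIES P)) OR NOT R
⇔ NOT NOT ((NOT P OR R) AND (NOT R OR P)) OR NOT R
⇔ ((NOT P OR R) AND (NOT R OR P)) OR NOT R
⇔ (NOT P OR R OR NOT R) AND (NOT R OR P OR NOT R)
⇔ NOT R OR P

NOT R OR P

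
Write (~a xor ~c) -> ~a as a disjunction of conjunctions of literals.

(~a xor ~c) -> ~a
≡ ~(~a xor ~c) | ~a   [eliminate ->]
≡ ~((~a & ~~c) | (~~a & ~c)) | ~a   [expand xor]
≡ (~(~a & ~~c) & ~(~~a & ~c)) | ~a   [De Morgan]
≡ ((~~a | ~~~c) & ~(~~a & ~c)) | ~a   [De Morgan]
≡ ((a | ~~~c) & ~(~~a & ~c)) | ~a   [double negation]
≡ ((a | ~c) & ~(~~a & ~c)) | ~a   [double negation]
≡ ((a | ~c) & (~~~a | ~~c)) | ~a   [De Morgan]
≡ ((a | ~c) & (~a | ~~c)) | ~a   [double negation]
≡ ((a | ~c) & (~a | c)) | ~a   [double negation]
≡ (a & ~a) | (a & c) | (~c & ~a) | (~c & c) | ~a   [distribute & over |]
≡ (a & c) | ~a   [simplify]

(a & c) | ~a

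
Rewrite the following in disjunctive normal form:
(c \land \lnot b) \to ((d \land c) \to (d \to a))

(c \land \lnot b) \to ((d \land c) \to (d \to a))
≡ \lnot (c \land \lnot b) \lor ((d \land c) \to (d \to a))
≡ \lnot (c \land \lnot b) \lor \lnot (d \land c) \lor (d \to a)
≡ \lnot (c \land \lnot b) \lor \lnot (d \land c) \lor \lnot d \lor a
≡ \lnot c \lor \lnot \lnot b \lor \lnot (d \land c) \lor \lnot d \lor a
≡ \lnot c \lor b \lor \lnot (d \land c) \lor \lnot d \lor a
≡ \lnot c \lor b \lor \lnot d \lor \lnot c \lor \lnot d \lor a
≡ \lnot c \lor b \lor \lnot d \lor a

\lnot c \lor b \lor \lnot d \lor a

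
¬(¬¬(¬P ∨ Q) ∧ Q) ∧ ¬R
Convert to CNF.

¬(¬¬(¬P ∨ Q) ∧ Q) ∧ ¬R
⇔ (¬¬¬(¬P ∨ Q) ∨ ¬Q) ∧ ¬R   [De Morgan]
⇔ (¬(¬P ∨ Q) ∨ ¬Q) ∧ ¬R   [double negation]
⇔ ((¬¬P ∧ ¬Q) ∨ ¬Q) ∧ ¬R   [De Morgan]
⇔ ((P ∧ ¬Q) ∨ ¬Q) ∧ ¬R   [double negation]
⇔ (P ∨ ¬Q) ∧ (¬Q ∨ ¬Q) ∧ ¬R   [distribute ∨ over ∧]
⇔ ¬Q ∧ ¬R   [simplify]

¬Q ∧ ¬R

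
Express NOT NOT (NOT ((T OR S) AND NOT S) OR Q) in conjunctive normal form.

NOT NOT (NOT ((T OR S) AND NOT S) OR Q)
≡ NOT ((T OR S) AND NOT S) OR Q
≡ NOT (T OR S) OR NOT NOT S OR Q
≡ (NOT T AND NOT S) OR NOT NOT S OR Q
≡ (NOT T AND NOT S) OR S OR Q
≡ (NOT T OR S OR Q) AND (NOT S OR S OR Q)
≡ NOT T OR S OR Q

NOT T OR S OR Q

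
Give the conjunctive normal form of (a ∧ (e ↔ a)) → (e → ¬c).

¬a ∨ ¬e ∨ ¬c

(a ∧ (e ↔ a)) → (e → ¬c)
≡ ¬(a ∧ (e ↔ a)) ∨ (e → ¬c)
≡ ¬(a ∧ (e → a) ∧ (a → e)) ∨ (e → ¬c)
≡ ¬(a ∧ (¬e ∨ a) ∧ (a → e)) ∨ (e → ¬c)
≡ ¬(a ∧ (¬e ∨ a) ∧ (¬a ∨ e)) ∨ (e → ¬c)
≡ ¬(a ∧ (¬e ∨ a) ∧ (¬a ∨ e)) ∨ ¬e ∨ ¬c
≡ ¬a ∨ ¬(¬e ∨ a) ∨ ¬(¬a ∨ e) ∨ ¬e ∨ ¬c
≡ ¬a ∨ (¬¬e ∧ ¬a) ∨ ¬(¬a ∨ e) ∨ ¬e ∨ ¬c
≡ ¬a ∨ (e ∧ ¬a) ∨ ¬(¬a ∨ e) ∨ ¬e ∨ ¬c
≡ ¬a ∨ (e ∧ ¬a) ∨ (¬¬a ∧ ¬e) ∨ ¬e ∨ ¬c
≡ ¬a ∨ (e ∧ ¬a) ∨ (a ∧ ¬e) ∨ ¬e ∨ ¬c
≡ (¬a ∨ e ∨ a ∨ ¬e ∨ ¬c) ∧ (¬a ∨ e ∨ ¬e ∨ ¬e ∨ ¬c) ∧ (¬a ∨ ¬a ∨ a ∨ ¬e ∨ ¬c) ∧ (¬a ∨ ¬a ∨ ¬e ∨ ¬e ∨ ¬c)
≡ ¬a ∨ ¬e ∨ ¬c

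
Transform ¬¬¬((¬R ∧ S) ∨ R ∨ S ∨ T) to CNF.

¬¬¬((¬R ∧ S) ∨ R ∨ S ∨ T)
= ¬((¬R ∧ S) ∨ R ∨ S ∨ T)   (double negation)
= ¬(¬R ∧ S) ∧ ¬R ∧ ¬S ∧ ¬T   (De Morgan)
= (¬¬R ∨ ¬S) ∧ ¬R ∧ ¬S ∧ ¬T   (De Morgan)
= (R ∨ ¬S) ∧ ¬R ∧ ¬S ∧ ¬T   (double negation)
= ¬R ∧ ¬S ∧ ¬T   (simplify)

¬R ∧ ¬S ∧ ¬T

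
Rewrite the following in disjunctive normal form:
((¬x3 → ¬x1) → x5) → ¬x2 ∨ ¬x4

((¬x3 → ¬x1) → x5) → ¬x2 ∨ ¬x4
⇔ ¬((¬x3 → ¬x1) → x5) ∨ ¬x2 ∨ ¬x4
⇔ ¬(¬(¬x3 → ¬x1) ∨ x5) ∨ ¬x2 ∨ ¬x4
⇔ ¬(¬(¬¬x3 ∨ ¬x1) ∨ x5) ∨ ¬x2 ∨ ¬x4
⇔ ¬¬(¬¬x3 ∨ ¬x1) ∧ ¬x5 ∨ ¬x2 ∨ ¬x4
⇔ (¬¬x3 ∨ ¬x1) ∧ ¬x5 ∨ ¬x2 ∨ ¬x4
⇔ (x3 ∨ ¬x1) ∧ ¬x5 ∨ ¬x2 ∨ ¬x4
⇔ x3 ∧ ¬x5 ∨ ¬x1 ∧ ¬x5 ∨ ¬x2 ∨ ¬x4

x3 ∧ ¬x5 ∨ ¬x1 ∧ ¬x5 ∨ ¬x2 ∨ ¬x4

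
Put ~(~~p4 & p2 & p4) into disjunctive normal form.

~p4 | ~p2

~(~~p4 & p2 & p4)
= ~~~p4 | ~p2 | ~p4   (De Morgan)
= ~p4 | ~p2 | ~p4   (double negation)
= ~p4 | ~p2   (simplify)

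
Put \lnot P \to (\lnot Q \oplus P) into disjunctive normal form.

\lnot P \to (\lnot Q \oplus P)
≡ \lnot \lnot P \lor (\lnot Q \oplus P)   — eliminate \to
≡ \lnot \lnot P \lor (\lnot Q \land \lnot P) \lor (\lnot \lnot Q \land P)   — expand \oplus
≡ P \lor (\lnot Q \land \lnot P) \lor (\lnot \lnot Q \land P)   — double negation
≡ P \lor (\lnot Q \land \lnot P) \lor (Q \land P)   — double negation
≡ P \lor (\lnot Q \land \lnot P)   — simplify

P \lor (\lnot Q \land \lnot P)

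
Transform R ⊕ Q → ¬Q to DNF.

Q ∧ R ∨ ¬Q

R ⊕ Q → ¬Q
≡ ¬(R ⊕ Q) ∨ ¬Q   [eliminate →]
≡ ¬(R ∧ ¬Q ∨ ¬R ∧ Q) ∨ ¬Q   [expand ⊕]
≡ ¬(R ∧ ¬Q) ∧ ¬(¬R ∧ Q) ∨ ¬Q   [De Morgan]
≡ (¬R ∨ ¬¬Q) ∧ ¬(¬R ∧ Q) ∨ ¬Q   [De Morgan]
≡ (¬R ∨ Q) ∧ ¬(¬R ∧ Q) ∨ ¬Q   [double negation]
≡ (¬R ∨ Q) ∧ (¬¬R ∨ ¬Q) ∨ ¬Q   [De Morgan]
≡ (¬R ∨ Q) ∧ (R ∨ ¬Q) ∨ ¬Q   [double negation]
≡ ¬R ∧ R ∨ ¬R ∧ ¬Q ∨ Q ∧ R ∨ Q ∧ ¬Q ∨ ¬Q   [distribute ∧ over ∨]
≡ Q ∧ R ∨ ¬Q   [simplify]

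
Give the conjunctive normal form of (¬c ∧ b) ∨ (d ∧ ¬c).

¬c ∧ (b ∨ d)

(¬c ∧ b) ∨ (d ∧ ¬c)
⇔ (¬c ∨ d) ∧ (¬c ∨ ¬c) ∧ (b ∨ d) ∧ (b ∨ ¬c)   — distribute ∨ over ∧
⇔ ¬c ∧ (b ∨ d)   — simplify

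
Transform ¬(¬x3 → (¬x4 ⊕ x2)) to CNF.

¬x3 ∧ (x4 ∨ x2) ∧ (¬x2 ∨ ¬x4)

¬(¬x3 → (¬x4 ⊕ x2))
= ¬(¬¬x3 ∨ (¬x4 ⊕ x2))
= ¬(¬¬x3 ∨ ((¬x4 ∨ x2) ∧ ¬(¬x4 ∧ x2)))
= ¬¬¬x3 ∧ ¬((¬x4 ∨ x2) ∧ ¬(¬x4 ∧ x2))
= ¬x3 ∧ ¬((¬x4 ∨ x2) ∧ ¬(¬x4 ∧ x2))
= ¬x3 ∧ (¬(¬x4 ∨ x2) ∨ ¬¬(¬x4 ∧ x2))
= ¬x3 ∧ ((¬¬x4 ∧ ¬x2) ∨ ¬¬(¬x4 ∧ x2))
= ¬x3 ∧ ((x4 ∧ ¬x2) ∨ ¬¬(¬x4 ∧ x2))
= ¬x3 ∧ ((x4 ∧ ¬x2) ∨ (¬x4 ∧ x2))
= ¬x3 ∧ (x4 ∨ ¬x4) ∧ (x4 ∨ x2) ∧ (¬x2 ∨ ¬x4) ∧ (¬x2 ∨ x2)
= ¬x3 ∧ (x4 ∨ x2) ∧ (¬x2 ∨ ¬x4)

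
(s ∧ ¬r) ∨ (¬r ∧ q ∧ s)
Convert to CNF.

(s ∧ ¬r) ∨ (¬r ∧ q ∧ s)
≡ (s ∨ ¬r) ∧ (s ∨ q) ∧ (s ∨ s) ∧ (¬r ∨ ¬r) ∧ (¬r ∨ q) ∧ (¬r ∨ s)   [distribute ∨ over ∧]
≡ s ∧ ¬r   [simplify]

s ∧ ¬r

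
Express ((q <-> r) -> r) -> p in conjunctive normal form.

((q <-> r) -> r) -> p
⇔ ~((q <-> r) -> r) | p   [eliminate ->]
⇔ ~(~(q <-> r) | r) | p   [eliminate ->]
⇔ ~(~((q -> r) & (r -> q)) | r) | p   [eliminate <->]
⇔ ~(~((~q | r) & (r -> q)) | r) | p   [eliminate ->]
⇔ ~(~((~q | r) & (~r | q)) | r) | p   [eliminate ->]
⇔ (~~((~q | r) & (~r | q)) & ~r) | p   [De Morgan]
⇔ ((~q | r) & (~r | q) & ~r) | p   [double negation]
⇔ (~q | r | p) & (~r | q | p) & (~r | p)   [distribute | over &]
⇔ (~q | r | p) & (~r | p)   [simplify]

(~q | r | p) & (~r | p)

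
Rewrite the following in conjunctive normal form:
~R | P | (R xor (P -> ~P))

~R | P

~R | P | (R xor (P -> ~P))
⇔ ~R | P | ((R | (P -> ~P)) & ~(R & (P -> ~P)))   (expand xor)
⇔ ~R | P | ((R | ~P | ~P) & ~(R & (P -> ~P)))   (eliminate ->)
⇔ ~R | P | ((R | ~P | ~P) & ~(R & (~P | ~P)))   (eliminate ->)
⇔ ~R | P | ((R | ~P | ~P) & (~R | ~(~P | ~P)))   (De Morgan)
⇔ ~R | P | ((R | ~P | ~P) & (~R | (~~P & ~~P)))   (De Morgan)
⇔ ~R | P | ((R | ~P | ~P) & (~R | (P & ~~P)))   (double negation)
⇔ ~R | P | ((R | ~P | ~P) & (~R | (P & P)))   (double negation)
⇔ (~R | P | R | ~P | ~P) & (~R | P | ~R | P) & (~R | P | ~R | P)   (distribute | over &)
⇔ ~R | P   (simplify)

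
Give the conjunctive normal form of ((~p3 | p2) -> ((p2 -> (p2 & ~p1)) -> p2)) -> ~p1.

(~p3 | p2 | ~p1) & (~p2 | ~p1)

((~p3 | p2) -> ((p2 -> (p2 & ~p1)) -> p2)) -> ~p1
⇔ ~((~p3 | p2) -> ((p2 -> (p2 & ~p1)) -> p2)) | ~p1
⇔ ~(~(~p3 | p2) | ((p2 -> (p2 & ~p1)) -> p2)) | ~p1
⇔ ~(~(~p3 | p2) | ~(p2 -> (p2 & ~p1)) | p2) | ~p1
⇔ ~(~(~p3 | p2) | ~(~p2 | (p2 & ~p1)) | p2) | ~p1
⇔ (~~(~p3 | p2) & ~~(~p2 | (p2 & ~p1)) & ~p2) | ~p1
⇔ ((~p3 | p2) & ~~(~p2 | (p2 & ~p1)) & ~p2) | ~p1
⇔ ((~p3 | p2) & (~p2 | (p2 & ~p1)) & ~p2) | ~p1
⇔ (~p3 | p2 | ~p1) & (~p2 | p2 | ~p1) & (~p2 | ~p1 | ~p1) & (~p2 | ~p1)
⇔ (~p3 | p2 | ~p1) & (~p2 | ~p1)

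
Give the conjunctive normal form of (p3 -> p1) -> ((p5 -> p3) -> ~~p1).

(p3 -> p1) -> ((p5 -> p3) -> ~~p1)
⇔ ~(p3 -> p1) | ((p5 -> p3) -> ~~p1)   [eliminate ->]
⇔ ~(~p3 | p1) | ((p5 -> p3) -> ~~p1)   [eliminate ->]
⇔ ~(~p3 | p1) | ~(p5 -> p3) | ~~p1   [eliminate ->]
⇔ ~(~p3 | p1) | ~(~p5 | p3) | ~~p1   [eliminate ->]
⇔ (~~p3 & ~p1) | ~(~p5 | p3) | ~~p1   [De Morgan]
⇔ (p3 & ~p1) | ~(~p5 | p3) | ~~p1   [double negation]
⇔ (p3 & ~p1) | (~~p5 & ~p3) | ~~p1   [De Morgan]
⇔ (p3 & ~p1) | (p5 & ~p3) | ~~p1   [double negation]
⇔ (p3 & ~p1) | (p5 & ~p3) | p1   [double negation]
⇔ (p3 | p5 | p1) & (p3 | ~p3 | p1) & (~p1 | p5 | p1) & (~p1 | ~p3 | p1)   [distribute | over &]
⇔ p3 | p5 | p1   [simplify]

p3 | p5 | p1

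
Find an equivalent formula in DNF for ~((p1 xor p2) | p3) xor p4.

(~p1 & ~p2 & ~p3 & ~p4) | (p2 & p1 & ~p3 & ~p4) | (p1 & ~p2 & p4) | (~p1 & p2 & p4) | (p3 & p4)

~((p1 xor p2) | p3) xor p4
≡ (~((p1 xor p2) | p3) & ~p4) | (~~((p1 xor p2) | p3) & p4)   [expand xor]
≡ (~((p1 & ~p2) | (~p1 & p2) | p3) & ~p4) | (~~((p1 xor p2) | p3) & p4)   [expand xor]
≡ (~((p1 & ~p2) | (~p1 & p2) | p3) & ~p4) | (~~((p1 & ~p2) | (~p1 & p2) | p3) & p4)   [expand xor]
≡ (~(p1 & ~p2) & ~(~p1 & p2) & ~p3 & ~p4) | (~~((p1 & ~p2) | (~p1 & p2) | p3) & p4)   [De Morgan]
≡ ((~p1 | ~~p2) & ~(~p1 & p2) & ~p3 & ~p4) | (~~((p1 & ~p2) | (~p1 & p2) | p3) & p4)   [De Morgan]
≡ ((~p1 | p2) & ~(~p1 & p2) & ~p3 & ~p4) | (~~((p1 & ~p2) | (~p1 & p2) | p3) & p4)   [double negation]
≡ ((~p1 | p2) & (~~p1 | ~p2) & ~p3 & ~p4) | (~~((p1 & ~p2) | (~p1 & p2) | p3) & p4)   [De Morgan]
≡ ((~p1 | p2) & (p1 | ~p2) & ~p3 & ~p4) | (~~((p1 & ~p2) | (~p1 & p2) | p3) & p4)   [double negation]
≡ ((~p1 | p2) & (p1 | ~p2) & ~p3 & ~p4) | (((p1 & ~p2) | (~p1 & p2) | p3) & p4)   [double negation]
≡ (~p1 & p1 & ~p3 & ~p4) | (~p1 & ~p2 & ~p3 & ~p4) | (p2 & p1 & ~p3 & ~p4) | (p2 & ~p2 & ~p3 & ~p4) | (p1 & ~p2 & p4) | (~p1 & p2 & p4) | (p3 & p4)   [distribute & over |]
≡ (~p1 & ~p2 & ~p3 & ~p4) | (p2 & p1 & ~p3 & ~p4) | (p1 & ~p2 & p4) | (~p1 & p2 & p4) | (p3 & p4)   [simplify]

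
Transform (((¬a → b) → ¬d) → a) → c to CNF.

(¬b ∨ ¬d ∨ c) ∧ (¬a ∨ c)

(((¬a → b) → ¬d) → a) → c
= ¬(((¬a → b) → ¬d) → a) ∨ c   [eliminate →]
= ¬(¬((¬a → b) → ¬d) ∨ a) ∨ c   [eliminate →]
= ¬(¬(¬(¬a → b) ∨ ¬d) ∨ a) ∨ c   [eliminate →]
= ¬(¬(¬(¬¬a ∨ b) ∨ ¬d) ∨ a) ∨ c   [eliminate →]
= (¬¬(¬(¬¬a ∨ b) ∨ ¬d) ∧ ¬a) ∨ c   [De Morgan]
= ((¬(¬¬a ∨ b) ∨ ¬d) ∧ ¬a) ∨ c   [double negation]
= (((¬¬¬a ∧ ¬b) ∨ ¬d) ∧ ¬a) ∨ c   [De Morgan]
= (((¬a ∧ ¬b) ∨ ¬d) ∧ ¬a) ∨ c   [double negation]
= (¬a ∨ ¬d ∨ c) ∧ (¬b ∨ ¬d ∨ c) ∧ (¬a ∨ c)   [distribute ∨ over ∧]
= (¬b ∨ ¬d ∨ c) ∧ (¬a ∨ c)   [simplify]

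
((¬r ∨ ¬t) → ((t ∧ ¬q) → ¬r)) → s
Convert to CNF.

(¬r ∨ ¬t ∨ s) ∧ (t ∨ s) ∧ (¬q ∨ s) ∧ (r ∨ s)

((¬r ∨ ¬t) → ((t ∧ ¬q) → ¬r)) → s
= ¬((¬r ∨ ¬t) → ((t ∧ ¬q) → ¬r)) ∨ s
= ¬(¬(¬r ∨ ¬t) ∨ ((t ∧ ¬q) → ¬r)) ∨ s
= ¬(¬(¬r ∨ ¬t) ∨ ¬(t ∧ ¬q) ∨ ¬r) ∨ s
= (¬¬(¬r ∨ ¬t) ∧ ¬¬(t ∧ ¬q) ∧ ¬¬r) ∨ s
= ((¬r ∨ ¬t) ∧ ¬¬(t ∧ ¬q) ∧ ¬¬r) ∨ s
= ((¬r ∨ ¬t) ∧ t ∧ ¬q ∧ ¬¬r) ∨ s
= ((¬r ∨ ¬t) ∧ t ∧ ¬q ∧ r) ∨ s
= (¬r ∨ ¬t ∨ s) ∧ (t ∨ s) ∧ (¬q ∨ s) ∧ (r ∨ s)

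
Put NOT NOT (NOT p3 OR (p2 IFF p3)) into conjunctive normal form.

NOT p3 OR p2

NOT NOT (NOT p3 OR (p2 IFF p3))
≡ NOT NOT (NOT p3 OR ((p2 IMPLIES p3) AND (p3 IMPLIES p2)))   [eliminate IFF]
≡ NOT NOT (NOT p3 OR ((NOT p2 OR p3) AND (p3 IMPLIES p2)))   [eliminate IMPLIES]
≡ NOT NOT (NOT p3 OR ((NOT p2 OR p3) AND (NOT p3 OR p2)))   [eliminate IMPLIES]
≡ NOT p3 OR ((NOT p2 OR p3) AND (NOT p3 OR p2))   [double negation]
≡ (NOT p3 OR NOT p2 OR p3) AND (NOT p3 OR NOT p3 OR p2)   [distribute OR over AND]
≡ NOT p3 OR p2   [simplify]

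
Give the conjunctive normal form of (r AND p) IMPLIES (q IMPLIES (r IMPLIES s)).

(r AND p) IMPLIES (q IMPLIES (r IMPLIES s))
≡ NOT (r AND p) OR (q IMPLIES (r IMPLIES s))
≡ NOT (r AND p) OR NOT q OR (r IMPLIES s)
≡ NOT (r AND p) OR NOT q OR NOT r OR s
≡ NOT r OR NOT p OR NOT q OR NOT r OR s
≡ NOT r OR NOT p OR NOT q OR s

NOT r OR NOT p OR NOT q OR s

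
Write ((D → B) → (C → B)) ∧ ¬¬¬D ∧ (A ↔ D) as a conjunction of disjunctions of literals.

(D ∨ ¬C ∨ B) ∧ ¬D ∧ (¬A ∨ D)

((D → B) → (C → B)) ∧ ¬¬¬D ∧ (A ↔ D)
≡ (¬(D → B) ∨ (C → B)) ∧ ¬¬¬D ∧ (A ↔ D)   — eliminate →
≡ (¬(¬D ∨ B) ∨ (C → B)) ∧ ¬¬¬D ∧ (A ↔ D)   — eliminate →
≡ (¬(¬D ∨ B) ∨ ¬C ∨ B) ∧ ¬¬¬D ∧ (A ↔ D)   — eliminate →
≡ (¬(¬D ∨ B) ∨ ¬C ∨ B) ∧ ¬¬¬D ∧ (A → D) ∧ (D → A)   — eliminate ↔
≡ (¬(¬D ∨ B) ∨ ¬C ∨ B) ∧ ¬¬¬D ∧ (¬A ∨ D) ∧ (D → A)   — eliminate →
≡ (¬(¬D ∨ B) ∨ ¬C ∨ B) ∧ ¬¬¬D ∧ (¬A ∨ D) ∧ (¬D ∨ A)   — eliminate →
≡ ((¬¬D ∧ ¬B) ∨ ¬C ∨ B) ∧ ¬¬¬D ∧ (¬A ∨ D) ∧ (¬D ∨ A)   — De Morgan
≡ ((D ∧ ¬B) ∨ ¬C ∨ B) ∧ ¬¬¬D ∧ (¬A ∨ D) ∧ (¬D ∨ A)   — double negation
≡ ((D ∧ ¬B) ∨ ¬C ∨ B) ∧ ¬D ∧ (¬A ∨ D) ∧ (¬D ∨ A)   — double negation
≡ (D ∨ ¬C ∨ B) ∧ (¬B ∨ ¬C ∨ B) ∧ ¬D ∧ (¬A ∨ D) ∧ (¬D ∨ A)   — distribute ∨ over ∧
≡ (D ∨ ¬C ∨ B) ∧ ¬D ∧ (¬A ∨ D)   — simplify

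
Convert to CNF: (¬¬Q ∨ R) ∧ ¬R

(¬¬Q ∨ R) ∧ ¬R
≡ (Q ∨ R) ∧ ¬R   — double negation

(Q ∨ R) ∧ ¬R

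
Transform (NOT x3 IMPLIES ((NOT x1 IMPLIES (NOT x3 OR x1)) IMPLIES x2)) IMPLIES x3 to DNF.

(NOT x3 IMPLIES ((NOT x1 IMPLIES (NOT x3 OR x1)) IMPLIES x2)) IMPLIES x3
≡ NOT (NOT x3 IMPLIES ((NOT x1 IMPLIES (NOT x3 OR x1)) IMPLIES x2)) OR x3   — eliminate IMPLIES
≡ NOT (NOT NOT x3 OR ((NOT x1 IMPLIES (NOT x3 OR x1)) IMPLIES x2)) OR x3   — eliminate IMPLIES
≡ NOT (NOT NOT x3 OR NOT (NOT x1 IMPLIES (NOT x3 OR x1)) OR x2) OR x3   — eliminate IMPLIES
≡ NOT (NOT NOT x3 OR NOT (NOT NOT x1 OR NOT x3 OR x1) OR x2) OR x3   — eliminate IMPLIES
≡ (NOT NOT NOT x3 AND NOT NOT (NOT NOT x1 OR NOT x3 OR x1) AND NOT x2) OR x3   — De Morgan
≡ (NOT x3 AND NOT NOT (NOT NOT x1 OR NOT x3 OR x1) AND NOT x2) OR x3   — double negation
≡ (NOT x3 AND (NOT NOT x1 OR NOT x3 OR x1) AND NOT x2) OR x3   — double negation
≡ (NOT x3 AND (x1 OR NOT x3 OR x1) AND NOT x2) OR x3   — double negation
≡ (NOT x3 AND x1 AND NOT x2) OR (NOT x3 AND NOT x3 AND NOT x2) OR (NOT x3 AND x1 AND NOT x2) OR x3   — distribute AND over OR
≡ (NOT x3 AND NOT x2) OR x3   — simplify

(NOT x3 AND NOT x2) OR x3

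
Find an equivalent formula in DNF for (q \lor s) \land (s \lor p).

(q \land p) \lor s

(q \lor s) \land (s \lor p)
= (q \land s) \lor (q \land p) \lor (s \land s) \lor (s \land p)   (distribute \land over \lor)
= (q \land p) \lor s   (simplify)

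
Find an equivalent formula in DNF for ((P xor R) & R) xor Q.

((P xor R) & R) xor Q
= ((P xor R) & R & ~Q) | (~((P xor R) & R) & Q)   — expand xor
= (((P & ~R) | (~P & R)) & R & ~Q) | (~((P xor R) & R) & Q)   — expand xor
= (((P & ~R) | (~P & R)) & R & ~Q) | (~(((P & ~R) | (~P & R)) & R) & Q)   — expand xor
= (((P & ~R) | (~P & R)) & R & ~Q) | ((~((P & ~R) | (~P & R)) | ~R) & Q)   — De Morgan
= (((P & ~R) | (~P & R)) & R & ~Q) | (((~(P & ~R) & ~(~P & R)) | ~R) & Q)   — De Morgan
= (((P & ~R) | (~P & R)) & R & ~Q) | ((((~P | ~~R) & ~(~P & R)) | ~R) & Q)   — De Morgan
= (((P & ~R) | (~P & R)) & R & ~Q) | ((((~P | R) & ~(~P & R)) | ~R) & Q)   — double negation
= (((P & ~R) | (~P & R)) & R & ~Q) | ((((~P | R) & (~~P | ~R)) | ~R) & Q)   — De Morgan
= (((P & ~R) | (~P & R)) & R & ~Q) | ((((~P | R) & (P | ~R)) | ~R) & Q)   — double negation
= (P & ~R & R & ~Q) | (~P & R & R & ~Q) | (~P & P & Q) | (~P & ~R & Q) | (R & P & Q) | (R & ~R & Q) | (~R & Q)   — distribute & over |
= (~P & R & ~Q) | (R & P & Q) | (~R & Q)   — simplify

(~P & R & ~Q) | (R & P & Q) | (~R & Q)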